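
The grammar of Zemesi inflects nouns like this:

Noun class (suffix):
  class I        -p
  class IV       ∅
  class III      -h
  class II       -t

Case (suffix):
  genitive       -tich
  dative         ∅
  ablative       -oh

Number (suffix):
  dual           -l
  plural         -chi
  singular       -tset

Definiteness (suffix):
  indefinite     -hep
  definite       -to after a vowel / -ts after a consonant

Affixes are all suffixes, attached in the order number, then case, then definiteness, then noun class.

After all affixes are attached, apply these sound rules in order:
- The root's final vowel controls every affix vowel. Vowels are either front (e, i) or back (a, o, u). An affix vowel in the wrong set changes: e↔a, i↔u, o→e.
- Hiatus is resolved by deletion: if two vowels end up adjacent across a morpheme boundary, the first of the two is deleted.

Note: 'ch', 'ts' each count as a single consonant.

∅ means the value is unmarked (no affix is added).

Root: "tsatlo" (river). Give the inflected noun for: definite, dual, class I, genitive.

tsatloltuchtsp

Attach number dual -l → tsatlol.
Attach case genitive -tich → tsatloltich.
Attach definiteness definite -ts (after consonant 'ch') → tsatloltichts.
Attach noun class class I -p → tsatloltichtsp.
Apply vowel harmony: tsatloltichtsp → tsatloltuchtsp.
Vowel deletion: no change.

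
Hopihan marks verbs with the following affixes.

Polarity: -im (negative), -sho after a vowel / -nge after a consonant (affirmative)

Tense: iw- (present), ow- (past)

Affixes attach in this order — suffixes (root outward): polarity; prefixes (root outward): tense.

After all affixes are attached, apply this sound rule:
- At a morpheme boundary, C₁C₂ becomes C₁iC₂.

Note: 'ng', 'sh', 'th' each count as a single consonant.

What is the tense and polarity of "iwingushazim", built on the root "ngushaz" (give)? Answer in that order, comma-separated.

present, negative

Segment: iw-ngushaz-im.
tense: iw- → present.
polarity: -im → negative.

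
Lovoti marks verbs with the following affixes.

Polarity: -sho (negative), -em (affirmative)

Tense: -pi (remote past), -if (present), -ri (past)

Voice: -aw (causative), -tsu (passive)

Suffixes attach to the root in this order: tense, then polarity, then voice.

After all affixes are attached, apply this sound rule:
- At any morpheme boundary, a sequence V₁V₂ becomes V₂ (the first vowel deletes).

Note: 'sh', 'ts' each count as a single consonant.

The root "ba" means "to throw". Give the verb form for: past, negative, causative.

barishaw

Attach tense past -ri → bari.
Attach polarity negative -sho → barisho.
Attach voice causative -aw → barishoaw.
Apply vowel deletion: barishoaw → barishaw.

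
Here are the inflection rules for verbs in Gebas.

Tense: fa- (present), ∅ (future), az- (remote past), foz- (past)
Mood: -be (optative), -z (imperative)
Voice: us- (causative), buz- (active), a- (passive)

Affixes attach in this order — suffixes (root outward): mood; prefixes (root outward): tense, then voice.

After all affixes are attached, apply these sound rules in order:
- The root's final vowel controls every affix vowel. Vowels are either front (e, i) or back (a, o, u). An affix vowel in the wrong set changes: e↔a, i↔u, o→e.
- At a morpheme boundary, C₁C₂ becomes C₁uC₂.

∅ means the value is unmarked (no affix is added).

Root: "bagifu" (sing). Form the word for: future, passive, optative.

abagifuba

Attach mood optative -be → bagifube.
tense = future: zero marking, form stays bagifube.
Attach voice passive a- → abagifube.
Apply vowel harmony: abagifube → abagifuba.
Epenthesis: no change.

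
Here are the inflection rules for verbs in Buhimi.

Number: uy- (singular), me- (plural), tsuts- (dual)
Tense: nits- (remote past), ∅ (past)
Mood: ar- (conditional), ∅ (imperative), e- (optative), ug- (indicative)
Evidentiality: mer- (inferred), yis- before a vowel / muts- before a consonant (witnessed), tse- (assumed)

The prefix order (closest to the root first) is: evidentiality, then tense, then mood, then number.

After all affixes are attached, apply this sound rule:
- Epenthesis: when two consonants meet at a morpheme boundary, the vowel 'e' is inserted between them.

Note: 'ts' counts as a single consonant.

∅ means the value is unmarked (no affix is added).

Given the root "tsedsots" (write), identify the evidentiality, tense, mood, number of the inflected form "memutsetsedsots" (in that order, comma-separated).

Segment: me-muts-tsedsots.
evidentiality: yis/muts- → witnessed.
tense: ∅ → past.
mood: ∅ → imperative.
number: me- → plural.

witnessed, past, imperative, plural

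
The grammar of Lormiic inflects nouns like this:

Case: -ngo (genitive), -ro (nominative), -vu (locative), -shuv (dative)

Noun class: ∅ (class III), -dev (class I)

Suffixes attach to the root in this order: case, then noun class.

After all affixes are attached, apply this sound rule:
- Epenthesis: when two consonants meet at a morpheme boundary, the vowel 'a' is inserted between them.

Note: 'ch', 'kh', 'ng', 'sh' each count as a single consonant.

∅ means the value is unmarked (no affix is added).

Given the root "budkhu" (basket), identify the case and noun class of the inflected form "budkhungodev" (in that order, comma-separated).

Segment: budkhu-ngo-dev.
case: -ngo → genitive.
noun class: -dev → class I.

genitive, class I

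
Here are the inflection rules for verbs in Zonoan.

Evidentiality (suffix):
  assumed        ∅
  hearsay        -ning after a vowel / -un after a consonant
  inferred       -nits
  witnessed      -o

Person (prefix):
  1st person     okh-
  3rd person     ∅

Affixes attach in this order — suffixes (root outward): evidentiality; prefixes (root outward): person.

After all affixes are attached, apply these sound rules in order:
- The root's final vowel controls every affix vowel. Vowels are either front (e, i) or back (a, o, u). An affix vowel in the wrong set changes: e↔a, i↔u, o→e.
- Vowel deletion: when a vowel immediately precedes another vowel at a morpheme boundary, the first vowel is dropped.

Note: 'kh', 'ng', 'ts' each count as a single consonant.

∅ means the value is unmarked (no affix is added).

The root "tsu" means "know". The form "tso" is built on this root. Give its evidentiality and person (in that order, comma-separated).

Segment: tsu-o.
evidentiality: -o → witnessed.
person: ∅ → 3rd person.

witnessed, 3rd person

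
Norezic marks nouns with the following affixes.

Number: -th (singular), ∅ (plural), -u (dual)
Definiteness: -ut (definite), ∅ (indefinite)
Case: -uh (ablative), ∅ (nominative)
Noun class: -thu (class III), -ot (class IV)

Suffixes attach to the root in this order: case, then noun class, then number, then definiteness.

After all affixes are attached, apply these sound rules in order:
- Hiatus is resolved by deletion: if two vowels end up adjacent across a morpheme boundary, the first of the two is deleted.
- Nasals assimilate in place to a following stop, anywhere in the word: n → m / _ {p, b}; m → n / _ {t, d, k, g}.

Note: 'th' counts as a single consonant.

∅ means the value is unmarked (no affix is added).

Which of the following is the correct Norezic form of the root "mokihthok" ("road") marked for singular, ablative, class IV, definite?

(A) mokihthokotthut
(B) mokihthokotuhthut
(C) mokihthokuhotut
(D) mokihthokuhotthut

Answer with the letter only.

D

Attach case ablative -uh → mokihthokuh.
Attach noun class class IV -ot → mokihthokuhot.
Attach number singular -th → mokihthokuhotth.
Attach definiteness definite -ut → mokihthokuhotthut.
Vowel deletion: no change.
Nasal assimilation: no change.
So the correct form is mokihthokuhotthut, option (D).
(B) mokihthokotuhthut is wrong: it has the affixes in the wrong order.
(C) mokihthokuhotut is wrong: it uses dual instead of singular for number.
(A) mokihthokotthut is wrong: it uses nominative instead of ablative for case.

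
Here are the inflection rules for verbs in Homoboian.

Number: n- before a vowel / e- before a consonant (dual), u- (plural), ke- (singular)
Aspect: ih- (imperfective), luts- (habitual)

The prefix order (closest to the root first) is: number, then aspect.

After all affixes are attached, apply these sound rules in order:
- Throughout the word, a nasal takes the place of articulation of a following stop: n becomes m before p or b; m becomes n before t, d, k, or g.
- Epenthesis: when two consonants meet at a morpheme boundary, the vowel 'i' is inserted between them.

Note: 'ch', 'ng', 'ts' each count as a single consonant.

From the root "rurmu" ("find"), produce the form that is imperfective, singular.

Attach number singular ke- → kerurmu.
Attach aspect imperfective ih- → ihkerurmu.
Nasal assimilation: no change.
Apply epenthesis: ihkerurmu → ihikerurmu.

ihikerurmu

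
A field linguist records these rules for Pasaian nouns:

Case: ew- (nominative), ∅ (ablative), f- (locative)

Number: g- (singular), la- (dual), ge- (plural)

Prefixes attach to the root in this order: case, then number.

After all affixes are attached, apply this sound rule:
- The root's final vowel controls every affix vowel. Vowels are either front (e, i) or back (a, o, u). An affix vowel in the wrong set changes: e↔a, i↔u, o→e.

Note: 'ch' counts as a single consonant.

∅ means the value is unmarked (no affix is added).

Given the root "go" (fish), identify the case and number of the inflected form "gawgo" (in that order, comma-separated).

Segment: g-ew-go.
case: ew- → nominative.
number: g- → singular.

nominative, singular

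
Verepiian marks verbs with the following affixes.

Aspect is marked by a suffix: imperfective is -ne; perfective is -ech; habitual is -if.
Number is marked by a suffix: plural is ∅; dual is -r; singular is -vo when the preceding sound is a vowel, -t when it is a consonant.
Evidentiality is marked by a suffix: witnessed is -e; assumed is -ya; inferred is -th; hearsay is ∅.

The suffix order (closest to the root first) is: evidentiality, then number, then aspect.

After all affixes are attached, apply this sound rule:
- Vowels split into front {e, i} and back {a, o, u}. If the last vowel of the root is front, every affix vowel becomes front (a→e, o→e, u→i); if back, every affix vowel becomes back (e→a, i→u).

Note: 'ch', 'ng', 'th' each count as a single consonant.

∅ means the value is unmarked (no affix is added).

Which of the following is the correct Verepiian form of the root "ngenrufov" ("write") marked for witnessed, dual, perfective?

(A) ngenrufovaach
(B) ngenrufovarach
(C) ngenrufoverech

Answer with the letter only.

Attach evidentiality witnessed -e → ngenrufove.
Attach number dual -r → ngenrufover.
Attach aspect perfective -ech → ngenrufoverech.
Apply vowel harmony: ngenrufoverech → ngenrufovarach.
So the correct form is ngenrufovarach, option (B).
(C) ngenrufoverech is wrong: it fails to apply the sound rule(s).
(A) ngenrufovaach is wrong: it uses plural instead of dual for number.

B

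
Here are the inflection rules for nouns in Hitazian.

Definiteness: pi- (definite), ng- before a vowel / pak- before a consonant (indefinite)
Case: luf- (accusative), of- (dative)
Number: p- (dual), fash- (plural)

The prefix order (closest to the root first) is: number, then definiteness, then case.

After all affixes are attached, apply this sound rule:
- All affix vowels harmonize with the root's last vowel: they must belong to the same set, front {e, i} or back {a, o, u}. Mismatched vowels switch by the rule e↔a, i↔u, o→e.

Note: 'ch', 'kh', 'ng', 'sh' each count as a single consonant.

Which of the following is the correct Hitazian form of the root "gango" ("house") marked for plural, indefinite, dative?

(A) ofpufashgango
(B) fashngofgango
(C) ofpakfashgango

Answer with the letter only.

Attach number plural fash- → fashgango.
Attach definiteness indefinite pak- (before consonant 'f') → pakfashgango.
Attach case dative of- → ofpakfashgango.
Vowel harmony: no change.
So the correct form is ofpakfashgango, option (C).
(A) ofpufashgango is wrong: it uses definite instead of indefinite for definiteness.
(B) fashngofgango is wrong: it has the affixes in the wrong order.

C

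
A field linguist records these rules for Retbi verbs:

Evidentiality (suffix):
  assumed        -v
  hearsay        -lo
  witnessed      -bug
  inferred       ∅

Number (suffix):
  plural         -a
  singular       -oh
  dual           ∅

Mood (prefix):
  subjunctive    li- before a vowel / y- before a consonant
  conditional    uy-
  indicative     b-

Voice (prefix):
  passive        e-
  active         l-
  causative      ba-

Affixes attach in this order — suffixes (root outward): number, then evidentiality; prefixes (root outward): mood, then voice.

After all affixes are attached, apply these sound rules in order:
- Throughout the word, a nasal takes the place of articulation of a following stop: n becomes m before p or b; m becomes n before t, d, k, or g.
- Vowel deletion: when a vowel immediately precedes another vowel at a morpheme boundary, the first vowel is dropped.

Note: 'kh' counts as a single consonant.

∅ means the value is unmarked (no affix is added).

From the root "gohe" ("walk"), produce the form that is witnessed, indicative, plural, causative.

Attach mood indicative b- → bgohe.
Attach voice causative ba- → babgohe.
Attach number plural -a → babgohea.
Attach evidentiality witnessed -bug → babgoheabug.
Nasal assimilation: no change.
Apply vowel deletion: babgoheabug → babgohabug.

babgohabug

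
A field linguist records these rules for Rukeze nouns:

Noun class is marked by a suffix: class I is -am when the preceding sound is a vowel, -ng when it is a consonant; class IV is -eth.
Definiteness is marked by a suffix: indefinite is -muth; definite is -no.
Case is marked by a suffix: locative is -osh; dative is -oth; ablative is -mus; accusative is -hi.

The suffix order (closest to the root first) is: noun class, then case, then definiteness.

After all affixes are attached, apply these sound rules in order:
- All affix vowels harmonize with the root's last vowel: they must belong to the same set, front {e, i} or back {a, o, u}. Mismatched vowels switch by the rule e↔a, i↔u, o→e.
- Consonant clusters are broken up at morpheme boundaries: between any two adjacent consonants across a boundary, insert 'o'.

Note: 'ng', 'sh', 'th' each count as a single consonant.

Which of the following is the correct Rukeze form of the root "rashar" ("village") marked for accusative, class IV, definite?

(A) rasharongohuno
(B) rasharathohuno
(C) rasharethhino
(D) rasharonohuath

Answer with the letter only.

B

Attach noun class class IV -eth → rashareth.
Attach case accusative -hi → rasharethhi.
Attach definiteness definite -no → rasharethhino.
Apply vowel harmony: rasharethhino → rasharathhuno.
Apply epenthesis: rasharathhuno → rasharathohuno.
So the correct form is rasharathohuno, option (B).
(C) rasharethhino is wrong: it fails to apply the sound rule(s).
(D) rasharonohuath is wrong: it has the affixes in the wrong order.
(A) rasharongohuno is wrong: it uses class I instead of class IV for noun class.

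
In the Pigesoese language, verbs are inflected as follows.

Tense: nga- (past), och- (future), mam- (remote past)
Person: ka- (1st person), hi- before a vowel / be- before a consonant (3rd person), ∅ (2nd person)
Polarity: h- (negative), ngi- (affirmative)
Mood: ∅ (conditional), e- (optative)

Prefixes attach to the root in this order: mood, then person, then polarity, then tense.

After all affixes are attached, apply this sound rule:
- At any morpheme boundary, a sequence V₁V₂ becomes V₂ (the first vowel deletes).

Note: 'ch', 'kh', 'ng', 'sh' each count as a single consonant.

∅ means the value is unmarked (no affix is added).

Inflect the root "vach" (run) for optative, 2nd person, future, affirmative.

ochngevach

Attach mood optative e- → evach.
person = 2nd person: zero marking, form stays evach.
Attach polarity affirmative ngi- → ngievach.
Attach tense future och- → ochngievach.
Apply vowel deletion: ochngievach → ochngevach.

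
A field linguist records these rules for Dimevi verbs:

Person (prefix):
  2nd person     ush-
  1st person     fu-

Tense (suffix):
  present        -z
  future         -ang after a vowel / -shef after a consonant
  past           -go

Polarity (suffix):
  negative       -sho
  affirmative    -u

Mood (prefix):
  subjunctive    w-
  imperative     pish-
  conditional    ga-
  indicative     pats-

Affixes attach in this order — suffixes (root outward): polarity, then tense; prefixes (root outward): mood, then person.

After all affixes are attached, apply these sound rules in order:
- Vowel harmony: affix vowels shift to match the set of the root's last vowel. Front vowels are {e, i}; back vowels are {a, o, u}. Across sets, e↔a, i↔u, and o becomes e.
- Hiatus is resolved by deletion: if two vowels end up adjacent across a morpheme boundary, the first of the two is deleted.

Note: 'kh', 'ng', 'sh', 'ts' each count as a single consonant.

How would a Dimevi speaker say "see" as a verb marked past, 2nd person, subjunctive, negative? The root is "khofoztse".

Attach polarity negative -sho → khofoztsesho.
Attach tense past -go → khofoztseshogo.
Attach mood subjunctive w- → wkhofoztseshogo.
Attach person 2nd person ush- → ushwkhofoztseshogo.
Apply vowel harmony: ushwkhofoztseshogo → ishwkhofoztseshege.
Vowel deletion: no change.

ishwkhofoztseshege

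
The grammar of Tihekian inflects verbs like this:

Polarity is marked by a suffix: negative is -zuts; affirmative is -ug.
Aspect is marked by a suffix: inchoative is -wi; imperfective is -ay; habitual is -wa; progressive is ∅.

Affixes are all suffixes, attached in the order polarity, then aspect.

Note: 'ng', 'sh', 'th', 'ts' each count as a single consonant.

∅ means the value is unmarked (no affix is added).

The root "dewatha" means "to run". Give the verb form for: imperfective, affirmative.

Attach polarity affirmative -ug → dewathaug.
Attach aspect imperfective -ay → dewathaugay.

dewathaugay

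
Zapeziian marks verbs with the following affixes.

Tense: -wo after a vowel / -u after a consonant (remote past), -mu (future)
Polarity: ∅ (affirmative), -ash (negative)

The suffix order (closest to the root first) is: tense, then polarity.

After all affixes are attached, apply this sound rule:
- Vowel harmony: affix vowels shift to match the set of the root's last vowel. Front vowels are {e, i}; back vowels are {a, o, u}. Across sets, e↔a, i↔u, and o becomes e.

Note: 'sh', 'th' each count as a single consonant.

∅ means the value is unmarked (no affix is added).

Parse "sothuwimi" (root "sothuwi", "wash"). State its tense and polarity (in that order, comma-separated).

future, affirmative

Segment: sothuwi-mu.
tense: -mu → future.
polarity: ∅ → affirmative.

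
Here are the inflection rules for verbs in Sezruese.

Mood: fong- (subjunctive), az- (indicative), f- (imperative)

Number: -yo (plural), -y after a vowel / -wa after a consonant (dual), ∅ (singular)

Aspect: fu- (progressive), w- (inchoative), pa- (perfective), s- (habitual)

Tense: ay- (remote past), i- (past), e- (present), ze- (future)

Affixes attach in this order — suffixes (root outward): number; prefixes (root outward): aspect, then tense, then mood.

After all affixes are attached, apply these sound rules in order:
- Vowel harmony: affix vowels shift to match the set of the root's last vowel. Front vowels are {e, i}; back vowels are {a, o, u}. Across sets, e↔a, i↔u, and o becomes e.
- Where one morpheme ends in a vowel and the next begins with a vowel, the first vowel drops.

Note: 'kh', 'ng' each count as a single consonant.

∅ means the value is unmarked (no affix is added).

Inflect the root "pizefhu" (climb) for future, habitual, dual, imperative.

fzaspizefhuy

Attach number dual -y (after vowel 'u') → pizefhuy.
Attach aspect habitual s- → spizefhuy.
Attach tense future ze- → zespizefhuy.
Attach mood imperative f- → fzespizefhuy.
Apply vowel harmony: fzespizefhuy → fzaspizefhuy.
Vowel deletion: no change.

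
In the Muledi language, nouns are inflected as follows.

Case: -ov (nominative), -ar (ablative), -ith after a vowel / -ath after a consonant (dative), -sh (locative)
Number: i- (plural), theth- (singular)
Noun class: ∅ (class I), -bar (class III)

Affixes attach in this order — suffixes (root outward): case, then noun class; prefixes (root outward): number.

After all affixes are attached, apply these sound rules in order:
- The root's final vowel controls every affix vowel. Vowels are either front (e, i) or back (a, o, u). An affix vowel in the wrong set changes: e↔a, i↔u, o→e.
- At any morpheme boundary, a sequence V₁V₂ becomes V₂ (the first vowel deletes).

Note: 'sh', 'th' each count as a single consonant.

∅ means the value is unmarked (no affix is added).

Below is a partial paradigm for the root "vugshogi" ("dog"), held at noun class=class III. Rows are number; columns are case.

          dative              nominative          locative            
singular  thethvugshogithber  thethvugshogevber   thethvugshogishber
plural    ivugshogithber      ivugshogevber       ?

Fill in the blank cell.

Attach number plural i- → ivugshogi.
Attach case locative -sh → ivugshogish.
Attach noun class class III -bar → ivugshogishbar.
Apply vowel harmony: ivugshogishbar → ivugshogishber.
Vowel deletion: no change.

ivugshogishber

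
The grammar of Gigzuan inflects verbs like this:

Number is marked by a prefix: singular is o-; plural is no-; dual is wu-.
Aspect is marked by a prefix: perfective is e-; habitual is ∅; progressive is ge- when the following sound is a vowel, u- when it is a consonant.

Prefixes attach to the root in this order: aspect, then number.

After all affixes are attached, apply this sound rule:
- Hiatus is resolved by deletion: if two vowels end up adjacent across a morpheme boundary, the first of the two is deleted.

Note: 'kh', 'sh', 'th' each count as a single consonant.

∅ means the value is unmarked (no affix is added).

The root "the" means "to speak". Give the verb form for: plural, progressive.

nuthe

Attach aspect progressive u- (before consonant 'th') → uthe.
Attach number plural no- → nouthe.
Apply vowel deletion: nouthe → nuthe.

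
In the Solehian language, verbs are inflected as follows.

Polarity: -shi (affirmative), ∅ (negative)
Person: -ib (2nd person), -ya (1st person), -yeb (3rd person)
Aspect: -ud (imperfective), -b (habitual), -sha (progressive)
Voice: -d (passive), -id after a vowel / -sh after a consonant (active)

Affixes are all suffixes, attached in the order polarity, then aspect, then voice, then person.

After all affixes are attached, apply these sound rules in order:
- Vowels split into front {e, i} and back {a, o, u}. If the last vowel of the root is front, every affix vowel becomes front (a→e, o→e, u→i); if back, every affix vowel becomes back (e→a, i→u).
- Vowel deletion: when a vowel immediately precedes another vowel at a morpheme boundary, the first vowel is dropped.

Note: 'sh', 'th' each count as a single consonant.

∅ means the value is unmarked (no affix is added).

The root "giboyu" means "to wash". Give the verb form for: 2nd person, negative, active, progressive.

giboyushudub

polarity = negative: zero marking, form stays giboyu.
Attach aspect progressive -sha → giboyusha.
Attach voice active -id (after vowel 'a') → giboyushaid.
Attach person 2nd person -ib → giboyushaidib.
Apply vowel harmony: giboyushaidib → giboyushaudub.
Apply vowel deletion: giboyushaudub → giboyushudub.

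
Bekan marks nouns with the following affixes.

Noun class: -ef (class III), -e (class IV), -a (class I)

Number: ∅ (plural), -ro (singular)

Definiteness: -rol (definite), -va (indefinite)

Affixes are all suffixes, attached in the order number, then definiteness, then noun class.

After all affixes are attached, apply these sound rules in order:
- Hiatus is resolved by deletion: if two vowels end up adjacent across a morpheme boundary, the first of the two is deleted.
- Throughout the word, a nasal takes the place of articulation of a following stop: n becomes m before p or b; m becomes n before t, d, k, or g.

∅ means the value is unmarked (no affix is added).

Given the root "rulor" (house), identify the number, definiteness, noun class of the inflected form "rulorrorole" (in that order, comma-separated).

singular, definite, class IV

Segment: rulor-ro-rol-e.
number: -ro → singular.
definiteness: -rol → definite.
noun class: -e → class IV.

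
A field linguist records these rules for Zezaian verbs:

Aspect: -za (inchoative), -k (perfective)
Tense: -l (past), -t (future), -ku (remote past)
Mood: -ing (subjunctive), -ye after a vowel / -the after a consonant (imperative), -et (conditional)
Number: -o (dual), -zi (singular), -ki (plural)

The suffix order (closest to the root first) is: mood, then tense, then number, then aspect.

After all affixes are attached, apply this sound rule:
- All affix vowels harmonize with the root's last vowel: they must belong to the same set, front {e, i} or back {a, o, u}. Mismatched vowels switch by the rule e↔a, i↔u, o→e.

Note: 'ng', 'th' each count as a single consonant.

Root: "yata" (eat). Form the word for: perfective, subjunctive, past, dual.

Attach mood subjunctive -ing → yataing.
Attach tense past -l → yataingl.
Attach number dual -o → yatainglo.
Attach aspect perfective -k → yatainglok.
Apply vowel harmony: yatainglok → yataunglok.

yataunglok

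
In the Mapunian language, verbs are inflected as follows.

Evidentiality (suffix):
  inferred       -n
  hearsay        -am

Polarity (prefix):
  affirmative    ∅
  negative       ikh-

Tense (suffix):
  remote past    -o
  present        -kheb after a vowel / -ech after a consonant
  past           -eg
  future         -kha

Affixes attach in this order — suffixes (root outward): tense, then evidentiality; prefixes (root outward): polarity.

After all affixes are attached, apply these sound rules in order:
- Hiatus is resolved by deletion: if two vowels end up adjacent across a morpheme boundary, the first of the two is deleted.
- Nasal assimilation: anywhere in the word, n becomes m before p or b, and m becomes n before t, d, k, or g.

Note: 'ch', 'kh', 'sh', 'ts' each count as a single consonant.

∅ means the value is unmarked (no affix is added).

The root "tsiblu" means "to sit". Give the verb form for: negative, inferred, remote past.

Attach tense remote past -o → tsibluo.
Attach polarity negative ikh- → ikhtsibluo.
Attach evidentiality inferred -n → ikhtsibluon.
Apply vowel deletion: ikhtsibluon → ikhtsiblon.
Nasal assimilation: no change.

ikhtsiblon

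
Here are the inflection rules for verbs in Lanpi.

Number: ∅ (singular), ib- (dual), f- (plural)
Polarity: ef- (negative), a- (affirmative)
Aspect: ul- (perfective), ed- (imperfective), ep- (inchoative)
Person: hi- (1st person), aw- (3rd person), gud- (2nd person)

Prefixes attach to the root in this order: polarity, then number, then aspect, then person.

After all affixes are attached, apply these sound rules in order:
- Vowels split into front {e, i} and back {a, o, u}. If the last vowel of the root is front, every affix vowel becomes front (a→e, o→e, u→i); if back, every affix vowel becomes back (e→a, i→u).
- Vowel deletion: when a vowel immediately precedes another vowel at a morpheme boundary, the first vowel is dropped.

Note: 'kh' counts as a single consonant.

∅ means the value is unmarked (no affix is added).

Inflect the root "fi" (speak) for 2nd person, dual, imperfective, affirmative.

gidedibefi

Attach polarity affirmative a- → afi.
Attach number dual ib- → ibafi.
Attach aspect imperfective ed- → edibafi.
Attach person 2nd person gud- → gudedibafi.
Apply vowel harmony: gudedibafi → gidedibefi.
Vowel deletion: no change.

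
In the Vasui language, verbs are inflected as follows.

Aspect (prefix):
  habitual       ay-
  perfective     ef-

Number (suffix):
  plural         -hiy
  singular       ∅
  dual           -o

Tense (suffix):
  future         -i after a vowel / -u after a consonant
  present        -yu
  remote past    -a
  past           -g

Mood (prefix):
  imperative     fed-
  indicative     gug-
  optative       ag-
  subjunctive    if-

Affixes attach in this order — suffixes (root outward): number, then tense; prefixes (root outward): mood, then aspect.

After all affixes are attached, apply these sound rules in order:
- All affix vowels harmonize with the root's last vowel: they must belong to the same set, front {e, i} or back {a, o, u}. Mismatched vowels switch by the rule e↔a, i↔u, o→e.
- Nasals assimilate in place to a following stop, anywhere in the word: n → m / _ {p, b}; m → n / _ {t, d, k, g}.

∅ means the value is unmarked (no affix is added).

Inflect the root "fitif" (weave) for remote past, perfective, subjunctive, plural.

Attach number plural -hiy → fitifhiy.
Attach tense remote past -a → fitifhiya.
Attach mood subjunctive if- → iffitifhiya.
Attach aspect perfective ef- → efiffitifhiya.
Apply vowel harmony: efiffitifhiya → efiffitifhiye.
Nasal assimilation: no change.

efiffitifhiye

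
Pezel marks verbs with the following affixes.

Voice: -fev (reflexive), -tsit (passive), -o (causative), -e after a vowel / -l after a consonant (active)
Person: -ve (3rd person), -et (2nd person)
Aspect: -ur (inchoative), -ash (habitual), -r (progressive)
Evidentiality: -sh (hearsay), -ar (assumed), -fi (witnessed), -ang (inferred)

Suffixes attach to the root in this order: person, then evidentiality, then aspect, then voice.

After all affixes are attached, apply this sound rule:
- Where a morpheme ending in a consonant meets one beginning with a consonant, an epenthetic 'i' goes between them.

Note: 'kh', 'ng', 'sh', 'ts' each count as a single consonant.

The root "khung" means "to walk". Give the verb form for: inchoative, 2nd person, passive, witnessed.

khungetifiuritsit

Attach person 2nd person -et → khunget.
Attach evidentiality witnessed -fi → khungetfi.
Attach aspect inchoative -ur → khungetfiur.
Attach voice passive -tsit → khungetfiurtsit.
Apply epenthesis: khungetfiurtsit → khungetifiuritsit.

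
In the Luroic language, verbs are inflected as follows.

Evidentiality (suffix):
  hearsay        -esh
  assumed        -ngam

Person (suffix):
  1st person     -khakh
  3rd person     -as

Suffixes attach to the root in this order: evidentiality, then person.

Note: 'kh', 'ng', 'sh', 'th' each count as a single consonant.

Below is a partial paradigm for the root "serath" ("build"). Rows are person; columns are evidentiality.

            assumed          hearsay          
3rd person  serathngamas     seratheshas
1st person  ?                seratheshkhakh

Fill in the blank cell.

serathngamkhakh

Attach evidentiality assumed -ngam → serathngam.
Attach person 1st person -khakh → serathngamkhakh.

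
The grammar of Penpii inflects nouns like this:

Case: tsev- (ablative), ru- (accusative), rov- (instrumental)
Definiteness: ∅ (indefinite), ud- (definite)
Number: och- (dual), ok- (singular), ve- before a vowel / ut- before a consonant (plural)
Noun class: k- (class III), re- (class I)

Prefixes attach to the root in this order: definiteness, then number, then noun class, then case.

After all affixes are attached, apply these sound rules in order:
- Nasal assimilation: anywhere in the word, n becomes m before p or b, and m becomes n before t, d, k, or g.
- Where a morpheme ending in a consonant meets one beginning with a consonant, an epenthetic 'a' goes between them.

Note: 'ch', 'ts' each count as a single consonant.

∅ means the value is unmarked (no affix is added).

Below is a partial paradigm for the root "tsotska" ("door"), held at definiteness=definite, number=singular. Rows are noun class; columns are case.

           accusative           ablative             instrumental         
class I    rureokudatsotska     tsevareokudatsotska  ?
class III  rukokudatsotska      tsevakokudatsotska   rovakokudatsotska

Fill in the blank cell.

rovareokudatsotska

Attach definiteness definite ud- → udtsotska.
Attach number singular ok- → okudtsotska.
Attach noun class class I re- → reokudtsotska.
Attach case instrumental rov- → rovreokudtsotska.
Nasal assimilation: no change.
Apply epenthesis: rovreokudtsotska → rovareokudatsotska.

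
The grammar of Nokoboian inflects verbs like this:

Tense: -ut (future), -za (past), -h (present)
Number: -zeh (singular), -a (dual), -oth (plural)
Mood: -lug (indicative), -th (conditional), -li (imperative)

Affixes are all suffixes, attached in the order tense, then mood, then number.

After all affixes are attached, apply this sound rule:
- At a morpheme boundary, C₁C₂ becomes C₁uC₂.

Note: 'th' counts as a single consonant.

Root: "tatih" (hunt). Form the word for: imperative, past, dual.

Attach tense past -za → tatihza.
Attach mood imperative -li → tatihzali.
Attach number dual -a → tatihzalia.
Apply epenthesis: tatihzalia → tatihuzalia.

tatihuzalia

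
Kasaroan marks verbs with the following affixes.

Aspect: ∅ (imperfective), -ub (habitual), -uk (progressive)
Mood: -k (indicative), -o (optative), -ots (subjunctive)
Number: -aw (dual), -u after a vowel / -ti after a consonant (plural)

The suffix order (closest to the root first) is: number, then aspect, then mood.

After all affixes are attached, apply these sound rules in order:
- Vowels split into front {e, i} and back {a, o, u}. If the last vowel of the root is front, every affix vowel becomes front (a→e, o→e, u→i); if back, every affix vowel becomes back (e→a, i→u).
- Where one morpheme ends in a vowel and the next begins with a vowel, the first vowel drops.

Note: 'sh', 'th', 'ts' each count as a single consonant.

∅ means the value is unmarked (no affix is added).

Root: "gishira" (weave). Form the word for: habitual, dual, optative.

Attach number dual -aw → gishiraaw.
Attach aspect habitual -ub → gishiraawub.
Attach mood optative -o → gishiraawubo.
Vowel harmony: no change.
Apply vowel deletion: gishiraawubo → gishirawubo.

gishirawubo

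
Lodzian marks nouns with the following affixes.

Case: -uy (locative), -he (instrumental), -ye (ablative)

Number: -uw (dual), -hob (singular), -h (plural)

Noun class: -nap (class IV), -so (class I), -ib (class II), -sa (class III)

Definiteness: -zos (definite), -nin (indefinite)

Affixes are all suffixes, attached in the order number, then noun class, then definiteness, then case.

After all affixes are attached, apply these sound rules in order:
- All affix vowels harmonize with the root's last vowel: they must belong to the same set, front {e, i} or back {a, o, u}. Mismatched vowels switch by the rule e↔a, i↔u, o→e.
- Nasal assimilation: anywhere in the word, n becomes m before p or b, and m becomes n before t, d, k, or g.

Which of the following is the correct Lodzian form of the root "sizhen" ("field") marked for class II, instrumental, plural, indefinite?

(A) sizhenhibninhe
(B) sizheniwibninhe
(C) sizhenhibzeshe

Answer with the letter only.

A

Attach number plural -h → sizhenh.
Attach noun class class II -ib → sizhenhib.
Attach definiteness indefinite -nin → sizhenhibnin.
Attach case instrumental -he → sizhenhibninhe.
Vowel harmony: no change.
Nasal assimilation: no change.
So the correct form is sizhenhibninhe, option (A).
(C) sizhenhibzeshe is wrong: it uses definite instead of indefinite for definiteness.
(B) sizheniwibninhe is wrong: it uses dual instead of plural for number.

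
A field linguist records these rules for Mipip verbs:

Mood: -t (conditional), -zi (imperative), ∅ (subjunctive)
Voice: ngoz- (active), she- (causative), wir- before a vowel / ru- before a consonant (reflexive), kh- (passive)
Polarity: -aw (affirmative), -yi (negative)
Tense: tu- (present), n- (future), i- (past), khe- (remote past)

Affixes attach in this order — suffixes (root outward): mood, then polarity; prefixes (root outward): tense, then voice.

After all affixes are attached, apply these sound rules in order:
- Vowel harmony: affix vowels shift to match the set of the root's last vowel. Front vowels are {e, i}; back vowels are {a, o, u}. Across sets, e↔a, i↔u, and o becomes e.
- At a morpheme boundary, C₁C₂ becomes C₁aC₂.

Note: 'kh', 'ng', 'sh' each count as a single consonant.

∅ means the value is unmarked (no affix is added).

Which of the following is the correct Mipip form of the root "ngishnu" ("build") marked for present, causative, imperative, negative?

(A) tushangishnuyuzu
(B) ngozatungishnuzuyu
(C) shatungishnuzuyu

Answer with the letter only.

Attach mood imperative -zi → ngishnuzi.
Attach polarity negative -yi → ngishnuziyi.
Attach tense present tu- → tungishnuziyi.
Attach voice causative she- → shetungishnuziyi.
Apply vowel harmony: shetungishnuziyi → shatungishnuzuyu.
Epenthesis: no change.
So the correct form is shatungishnuzuyu, option (C).
(B) ngozatungishnuzuyu is wrong: it uses active instead of causative for voice.
(A) tushangishnuyuzu is wrong: it has the affixes in the wrong order.

C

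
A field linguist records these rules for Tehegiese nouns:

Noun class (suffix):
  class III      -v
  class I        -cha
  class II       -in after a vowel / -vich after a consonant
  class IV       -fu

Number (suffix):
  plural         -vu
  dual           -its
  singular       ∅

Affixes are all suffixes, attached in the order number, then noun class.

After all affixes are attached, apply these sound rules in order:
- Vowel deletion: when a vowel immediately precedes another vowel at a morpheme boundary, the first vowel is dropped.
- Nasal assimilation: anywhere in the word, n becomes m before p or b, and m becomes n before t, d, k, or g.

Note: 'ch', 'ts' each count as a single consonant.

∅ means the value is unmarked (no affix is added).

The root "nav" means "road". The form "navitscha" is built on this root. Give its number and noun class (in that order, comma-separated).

Segment: nav-its-cha.
number: -its → dual.
noun class: -cha → class I.

dual, class I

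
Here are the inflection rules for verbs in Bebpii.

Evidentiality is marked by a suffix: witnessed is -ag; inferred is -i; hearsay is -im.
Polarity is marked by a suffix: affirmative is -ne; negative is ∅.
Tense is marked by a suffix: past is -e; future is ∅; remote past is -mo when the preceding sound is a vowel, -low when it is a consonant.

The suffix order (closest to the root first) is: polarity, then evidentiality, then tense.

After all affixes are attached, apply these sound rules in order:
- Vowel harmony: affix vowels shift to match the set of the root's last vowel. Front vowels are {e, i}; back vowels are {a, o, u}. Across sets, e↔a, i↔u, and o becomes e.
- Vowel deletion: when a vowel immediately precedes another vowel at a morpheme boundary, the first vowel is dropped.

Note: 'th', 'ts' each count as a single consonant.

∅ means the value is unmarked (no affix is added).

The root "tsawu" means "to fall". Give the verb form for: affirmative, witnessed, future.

tsawunag

Attach polarity affirmative -ne → tsawune.
Attach evidentiality witnessed -ag → tsawuneag.
tense = future: zero marking, form stays tsawuneag.
Apply vowel harmony: tsawuneag → tsawunaag.
Apply vowel deletion: tsawunaag → tsawunag.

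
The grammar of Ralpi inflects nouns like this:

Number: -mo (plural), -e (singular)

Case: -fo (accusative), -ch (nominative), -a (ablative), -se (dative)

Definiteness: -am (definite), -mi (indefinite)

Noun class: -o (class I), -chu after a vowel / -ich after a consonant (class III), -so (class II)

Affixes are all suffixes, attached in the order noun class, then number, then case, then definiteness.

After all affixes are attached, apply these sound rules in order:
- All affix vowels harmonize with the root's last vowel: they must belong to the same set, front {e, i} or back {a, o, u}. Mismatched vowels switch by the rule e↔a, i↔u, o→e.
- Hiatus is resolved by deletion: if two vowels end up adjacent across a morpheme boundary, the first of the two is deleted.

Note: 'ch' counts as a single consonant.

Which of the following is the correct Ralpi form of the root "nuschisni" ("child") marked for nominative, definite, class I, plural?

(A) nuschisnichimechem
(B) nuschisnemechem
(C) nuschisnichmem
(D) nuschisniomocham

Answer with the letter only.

Attach noun class class I -o → nuschisnio.
Attach number plural -mo → nuschisniomo.
Attach case nominative -ch → nuschisniomoch.
Attach definiteness definite -am → nuschisniomocham.
Apply vowel harmony: nuschisniomocham → nuschisniemechem.
Apply vowel deletion: nuschisniemechem → nuschisnemechem.
So the correct form is nuschisnemechem, option (B).
(A) nuschisnichimechem is wrong: it uses class III instead of class I for noun class.
(D) nuschisniomocham is wrong: it fails to apply the sound rule(s).
(C) nuschisnichmem is wrong: it has the affixes in the wrong order.

B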